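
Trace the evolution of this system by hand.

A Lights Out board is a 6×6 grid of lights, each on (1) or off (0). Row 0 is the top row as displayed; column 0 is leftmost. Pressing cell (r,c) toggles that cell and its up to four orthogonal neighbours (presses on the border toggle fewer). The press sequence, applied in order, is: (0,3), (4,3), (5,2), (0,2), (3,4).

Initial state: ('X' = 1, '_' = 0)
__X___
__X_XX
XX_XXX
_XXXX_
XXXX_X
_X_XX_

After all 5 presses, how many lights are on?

21

t=0: __X___
__X_XX
XX_XXX
_XXXX_
XXXX_X
_X_XX_
t=1: ___XX_
__XXXX
XX_XXX
_XXXX_
XXXX_X
_X_XX_
t=2: ___XX_
__XXXX
XX_XXX
_XX_X_
XX__XX
_X__X_
t=3: ___XX_
__XXXX
XX_XXX
_XX_X_
XXX_XX
__XXX_
t=4: _XX_X_
___XXX
XX_XXX
_XX_X_
XXX_XX
__XXX_
t=5: _XX_X_
___XXX
XX_X_X
_XXX_X
XXX__X
__XXX_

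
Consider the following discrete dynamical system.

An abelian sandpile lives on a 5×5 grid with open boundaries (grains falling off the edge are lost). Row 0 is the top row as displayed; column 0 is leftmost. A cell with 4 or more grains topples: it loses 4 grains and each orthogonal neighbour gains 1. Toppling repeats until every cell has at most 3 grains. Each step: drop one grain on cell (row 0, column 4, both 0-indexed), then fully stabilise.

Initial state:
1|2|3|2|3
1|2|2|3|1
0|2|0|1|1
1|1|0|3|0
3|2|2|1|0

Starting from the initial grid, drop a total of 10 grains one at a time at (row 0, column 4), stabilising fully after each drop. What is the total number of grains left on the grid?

38

gen 0: 1|2|3|2|3
1|2|2|3|1
0|2|0|1|1
1|1|0|3|0
3|2|2|1|0
gen 1: 1|2|3|3|0
1|2|2|3|2
0|2|0|1|1
1|1|0|3|0
3|2|2|1|0
gen 2: 1|2|3|3|1
1|2|2|3|2
0|2|0|1|1
1|1|0|3|0
3|2|2|1|0
gen 3: 1|2|3|3|2
1|2|2|3|2
0|2|0|1|1
1|1|0|3|0
3|2|2|1|0
gen 4: 1|2|3|3|3
1|2|2|3|2
0|2|0|1|1
1|1|0|3|0
3|2|2|1|0
gen 5: 1|3|1|2|2
1|3|0|2|0
0|2|1|2|2
1|1|0|3|0
3|2|2|1|0
gen 6: 1|3|1|2|3
1|3|0|2|0
0|2|1|2|2
1|1|0|3|0
3|2|2|1|0
gen 7: 1|3|1|3|0
1|3|0|2|1
0|2|1|2|2
1|1|0|3|0
3|2|2|1|0
gen 8: 1|3|1|3|1
1|3|0|2|1
0|2|1|2|2
1|1|0|3|0
3|2|2|1|0
gen 9: 1|3|1|3|2
1|3|0|2|1
0|2|1|2|2
1|1|0|3|0
3|2|2|1|0
gen 10: 1|3|1|3|3
1|3|0|2|1
0|2|1|2|2
1|1|0|3|0
3|2|2|1|0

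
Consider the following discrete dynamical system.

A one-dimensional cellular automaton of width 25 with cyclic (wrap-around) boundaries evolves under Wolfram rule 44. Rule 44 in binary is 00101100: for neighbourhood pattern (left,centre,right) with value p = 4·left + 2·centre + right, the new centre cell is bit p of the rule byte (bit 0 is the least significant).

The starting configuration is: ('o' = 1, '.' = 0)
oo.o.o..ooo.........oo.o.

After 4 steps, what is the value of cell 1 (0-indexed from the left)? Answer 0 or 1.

1

step 0: oo.o.o..ooo.........oo.o.
step 1: o.oooo..o...........o.ooo
step 2: .oo.....o...........ooo..
step 3: .o......o...........o....
step 4: .o......o...........o....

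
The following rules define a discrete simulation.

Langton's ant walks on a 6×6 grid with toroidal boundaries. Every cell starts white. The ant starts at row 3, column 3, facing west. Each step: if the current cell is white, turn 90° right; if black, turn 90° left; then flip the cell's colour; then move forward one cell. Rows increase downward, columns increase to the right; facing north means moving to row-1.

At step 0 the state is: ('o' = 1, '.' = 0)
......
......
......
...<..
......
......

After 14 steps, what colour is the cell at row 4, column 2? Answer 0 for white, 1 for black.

1

[0] ......
......
......
...<..
......
......
[1] ......
......
...^..
...o..
......
......
[2] ......
......
...o>.
...o..
......
......
[3] ......
......
...oo.
...ov.
......
......
[4] ......
......
...oo.
...<o.
......
......
[5] ......
......
...oo.
....o.
...v..
......
[6] ......
......
...oo.
....o.
..<o..
......
[7] ......
......
...oo.
..^.o.
..oo..
......
[8] ......
......
...oo.
..o>o.
..oo..
......
[9] ......
......
...oo.
..ooo.
..ov..
......
[10] ......
......
...oo.
..ooo.
..o.>.
......
[11] ......
......
...oo.
..ooo.
..o.o.
....v.
[12] ......
......
...oo.
..ooo.
..o.o.
...<o.
[13] ......
......
...oo.
..ooo.
..o^o.
...oo.
[14] ......
......
...oo.
..ooo.
..oo>.
...oo.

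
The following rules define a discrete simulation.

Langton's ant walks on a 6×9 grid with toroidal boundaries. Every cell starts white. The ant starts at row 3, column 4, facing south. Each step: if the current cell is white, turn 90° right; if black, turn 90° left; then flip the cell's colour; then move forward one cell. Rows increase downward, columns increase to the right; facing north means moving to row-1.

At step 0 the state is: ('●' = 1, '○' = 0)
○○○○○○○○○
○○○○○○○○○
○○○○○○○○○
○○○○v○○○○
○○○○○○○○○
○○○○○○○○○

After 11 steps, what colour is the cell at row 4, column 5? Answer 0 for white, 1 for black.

1

k=0  ○○○○○○○○○
○○○○○○○○○
○○○○○○○○○
○○○○v○○○○
○○○○○○○○○
○○○○○○○○○
k=1  ○○○○○○○○○
○○○○○○○○○
○○○○○○○○○
○○○<●○○○○
○○○○○○○○○
○○○○○○○○○
k=2  ○○○○○○○○○
○○○○○○○○○
○○○^○○○○○
○○○●●○○○○
○○○○○○○○○
○○○○○○○○○
k=3  ○○○○○○○○○
○○○○○○○○○
○○○●>○○○○
○○○●●○○○○
○○○○○○○○○
○○○○○○○○○
k=4  ○○○○○○○○○
○○○○○○○○○
○○○●●○○○○
○○○●v○○○○
○○○○○○○○○
○○○○○○○○○
k=5  ○○○○○○○○○
○○○○○○○○○
○○○●●○○○○
○○○●○>○○○
○○○○○○○○○
○○○○○○○○○
k=6  ○○○○○○○○○
○○○○○○○○○
○○○●●○○○○
○○○●○●○○○
○○○○○v○○○
○○○○○○○○○
k=7  ○○○○○○○○○
○○○○○○○○○
○○○●●○○○○
○○○●○●○○○
○○○○<●○○○
○○○○○○○○○
k=8  ○○○○○○○○○
○○○○○○○○○
○○○●●○○○○
○○○●^●○○○
○○○○●●○○○
○○○○○○○○○
k=9  ○○○○○○○○○
○○○○○○○○○
○○○●●○○○○
○○○●●>○○○
○○○○●●○○○
○○○○○○○○○
k=10  ○○○○○○○○○
○○○○○○○○○
○○○●●^○○○
○○○●●○○○○
○○○○●●○○○
○○○○○○○○○
k=11  ○○○○○○○○○
○○○○○○○○○
○○○●●●>○○
○○○●●○○○○
○○○○●●○○○
○○○○○○○○○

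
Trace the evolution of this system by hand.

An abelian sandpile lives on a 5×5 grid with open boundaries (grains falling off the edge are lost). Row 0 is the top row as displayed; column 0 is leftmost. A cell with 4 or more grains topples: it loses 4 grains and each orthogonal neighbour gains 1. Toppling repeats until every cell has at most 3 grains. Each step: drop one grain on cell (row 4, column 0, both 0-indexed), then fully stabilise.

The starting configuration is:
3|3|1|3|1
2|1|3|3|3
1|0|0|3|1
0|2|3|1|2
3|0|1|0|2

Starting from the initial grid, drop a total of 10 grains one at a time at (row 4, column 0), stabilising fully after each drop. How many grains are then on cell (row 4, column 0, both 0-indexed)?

1

0) 3|3|1|3|1
2|1|3|3|3
1|0|0|3|1
0|2|3|1|2
3|0|1|0|2
1) 3|3|1|3|1
2|1|3|3|3
1|0|0|3|1
1|2|3|1|2
0|1|1|0|2
2) 3|3|1|3|1
2|1|3|3|3
1|0|0|3|1
1|2|3|1|2
1|1|1|0|2
3) 3|3|1|3|1
2|1|3|3|3
1|0|0|3|1
1|2|3|1|2
2|1|1|0|2
4) 3|3|1|3|1
2|1|3|3|3
1|0|0|3|1
1|2|3|1|2
3|1|1|0|2
5) 3|3|1|3|1
2|1|3|3|3
1|0|0|3|1
2|2|3|1|2
0|2|1|0|2
6) 3|3|1|3|1
2|1|3|3|3
1|0|0|3|1
2|2|3|1|2
1|2|1|0|2
7) 3|3|1|3|1
2|1|3|3|3
1|0|0|3|1
2|2|3|1|2
2|2|1|0|2
8) 3|3|1|3|1
2|1|3|3|3
1|0|0|3|1
2|2|3|1|2
3|2|1|0|2
9) 3|3|1|3|1
2|1|3|3|3
1|0|0|3|1
3|2|3|1|2
0|3|1|0|2
10) 3|3|1|3|1
2|1|3|3|3
1|0|0|3|1
3|2|3|1|2
1|3|1|0|2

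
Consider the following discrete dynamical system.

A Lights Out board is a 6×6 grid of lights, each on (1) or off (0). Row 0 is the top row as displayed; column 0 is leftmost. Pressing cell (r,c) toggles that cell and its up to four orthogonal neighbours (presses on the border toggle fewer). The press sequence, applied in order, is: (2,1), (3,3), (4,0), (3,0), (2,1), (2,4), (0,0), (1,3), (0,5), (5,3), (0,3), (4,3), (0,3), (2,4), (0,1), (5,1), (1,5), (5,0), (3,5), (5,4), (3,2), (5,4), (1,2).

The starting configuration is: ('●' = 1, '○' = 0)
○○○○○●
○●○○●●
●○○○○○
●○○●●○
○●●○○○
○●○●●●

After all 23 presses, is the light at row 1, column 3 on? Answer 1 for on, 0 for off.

0

k=0  ○○○○○●
○●○○●●
●○○○○○
●○○●●○
○●●○○○
○●○●●●
k=1  ○○○○○●
○○○○●●
○●●○○○
●●○●●○
○●●○○○
○●○●●●
k=2  ○○○○○●
○○○○●●
○●●●○○
●●●○○○
○●●●○○
○●○●●●
k=3  ○○○○○●
○○○○●●
○●●●○○
○●●○○○
●○●●○○
●●○●●●
k=4  ○○○○○●
○○○○●●
●●●●○○
●○●○○○
○○●●○○
●●○●●●
k=5  ○○○○○●
○●○○●●
○○○●○○
●●●○○○
○○●●○○
●●○●●●
k=6  ○○○○○●
○●○○○●
○○○○●●
●●●○●○
○○●●○○
●●○●●●
k=7  ●●○○○●
●●○○○●
○○○○●●
●●●○●○
○○●●○○
●●○●●●
k=8  ●●○●○●
●●●●●●
○○○●●●
●●●○●○
○○●●○○
●●○●●●
k=9  ●●○●●○
●●●●●○
○○○●●●
●●●○●○
○○●●○○
●●○●●●
k=10  ●●○●●○
●●●●●○
○○○●●●
●●●○●○
○○●○○○
●●●○○●
k=11  ●●●○○○
●●●○●○
○○○●●●
●●●○●○
○○●○○○
●●●○○●
k=12  ●●●○○○
●●●○●○
○○○●●●
●●●●●○
○○○●●○
●●●●○●
k=13  ●●○●●○
●●●●●○
○○○●●●
●●●●●○
○○○●●○
●●●●○●
k=14  ●●○●●○
●●●●○○
○○○○○○
●●●●○○
○○○●●○
●●●●○●
k=15  ○○●●●○
●○●●○○
○○○○○○
●●●●○○
○○○●●○
●●●●○●
k=16  ○○●●●○
●○●●○○
○○○○○○
●●●●○○
○●○●●○
○○○●○●
k=17  ○○●●●●
●○●●●●
○○○○○●
●●●●○○
○●○●●○
○○○●○●
k=18  ○○●●●●
●○●●●●
○○○○○●
●●●●○○
●●○●●○
●●○●○●
k=19  ○○●●●●
●○●●●●
○○○○○○
●●●●●●
●●○●●●
●●○●○●
k=20  ○○●●●●
●○●●●●
○○○○○○
●●●●●●
●●○●○●
●●○○●○
k=21  ○○●●●●
●○●●●●
○○●○○○
●○○○●●
●●●●○●
●●○○●○
k=22  ○○●●●●
●○●●●●
○○●○○○
●○○○●●
●●●●●●
●●○●○●
k=23  ○○○●●●
●●○○●●
○○○○○○
●○○○●●
●●●●●●
●●○●○●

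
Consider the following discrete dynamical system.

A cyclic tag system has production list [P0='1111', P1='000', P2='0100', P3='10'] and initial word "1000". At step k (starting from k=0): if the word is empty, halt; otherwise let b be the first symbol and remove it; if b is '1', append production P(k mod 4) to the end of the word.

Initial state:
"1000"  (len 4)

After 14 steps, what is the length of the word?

20

gen 0: "1000"  (len 4)
gen 1: "0001111"  (len 7)
gen 2: "001111"  (len 6)
gen 3: "01111"  (len 5)
gen 4: "1111"  (len 4)
gen 5: "1111111"  (len 7)
gen 6: "111111000"  (len 9)
gen 7: "111110000100"  (len 12)
gen 8: "1111000010010"  (len 13)
gen 9: "1110000100101111"  (len 16)
gen 10: "110000100101111000"  (len 18)
gen 11: "100001001011110000100"  (len 21)
gen 12: "0000100101111000010010"  (len 22)
gen 13: "000100101111000010010"  (len 21)
gen 14: "00100101111000010010"  (len 20)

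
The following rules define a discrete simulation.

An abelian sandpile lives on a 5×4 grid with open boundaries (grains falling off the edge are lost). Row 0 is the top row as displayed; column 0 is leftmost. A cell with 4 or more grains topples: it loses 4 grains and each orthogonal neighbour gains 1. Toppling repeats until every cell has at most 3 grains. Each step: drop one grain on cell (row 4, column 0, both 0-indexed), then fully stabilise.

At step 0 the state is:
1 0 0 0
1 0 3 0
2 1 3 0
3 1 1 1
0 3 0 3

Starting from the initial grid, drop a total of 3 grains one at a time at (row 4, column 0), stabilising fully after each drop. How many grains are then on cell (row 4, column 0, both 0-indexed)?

3

[0] 1 0 0 0
1 0 3 0
2 1 3 0
3 1 1 1
0 3 0 3
[1] 1 0 0 0
1 0 3 0
2 1 3 0
3 1 1 1
1 3 0 3
[2] 1 0 0 0
1 0 3 0
2 1 3 0
3 1 1 1
2 3 0 3
[3] 1 0 0 0
1 0 3 0
2 1 3 0
3 1 1 1
3 3 0 3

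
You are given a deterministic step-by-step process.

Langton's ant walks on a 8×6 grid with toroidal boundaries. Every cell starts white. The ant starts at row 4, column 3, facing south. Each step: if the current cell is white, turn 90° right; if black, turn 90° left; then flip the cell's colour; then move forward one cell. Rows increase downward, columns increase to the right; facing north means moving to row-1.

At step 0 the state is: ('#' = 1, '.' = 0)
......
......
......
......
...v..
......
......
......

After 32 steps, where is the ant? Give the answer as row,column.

t=0: ......
......
......
......
...v..
......
......
......
t=1: ......
......
......
......
..<#..
......
......
......
t=2: ......
......
......
..^...
..##..
......
......
......
t=3: ......
......
......
..#>..
..##..
......
......
......
t=4: ......
......
......
..##..
..#v..
......
......
......
t=5: ......
......
......
..##..
..#.>.
......
......
......
t=6: ......
......
......
..##..
..#.#.
....v.
......
......
t=7: ......
......
......
..##..
..#.#.
...<#.
......
......
t=8: ......
......
......
..##..
..#^#.
...##.
......
......
t=9: ......
......
......
..##..
..##>.
...##.
......
......
t=10: ......
......
......
..##^.
..##..
...##.
......
......
t=11: ......
......
......
..###>
..##..
...##.
......
......
t=12: ......
......
......
..####
..##.v
...##.
......
......
t=13: ......
......
......
..####
..##<#
...##.
......
......
t=14: ......
......
......
..##^#
..####
...##.
......
......
t=15: ......
......
......
..#<.#
..####
...##.
......
......
t=16: ......
......
......
..#..#
..#v##
...##.
......
......
t=17: ......
......
......
..#..#
..#.>#
...##.
......
......
t=18: ......
......
......
..#.^#
..#..#
...##.
......
......
t=19: ......
......
......
..#.#>
..#..#
...##.
......
......
t=20: ......
......
.....^
..#.#.
..#..#
...##.
......
......
t=21: ......
......
>....#
..#.#.
..#..#
...##.
......
......
t=22: ......
......
#....#
v.#.#.
..#..#
...##.
......
......
t=23: ......
......
#....#
#.#.#<
..#..#
...##.
......
......
t=24: ......
......
#....^
#.#.##
..#..#
...##.
......
......
t=25: ......
......
#...<.
#.#.##
..#..#
...##.
......
......
t=26: ......
....^.
#...#.
#.#.##
..#..#
...##.
......
......
t=27: ......
....#>
#...#.
#.#.##
..#..#
...##.
......
......
t=28: ......
....##
#...#v
#.#.##
..#..#
...##.
......
......
t=29: ......
....##
#...<#
#.#.##
..#..#
...##.
......
......
t=30: ......
....##
#....#
#.#.v#
..#..#
...##.
......
......
t=31: ......
....##
#....#
#.#..>
..#..#
...##.
......
......
t=32: ......
....##
#....^
#.#...
..#..#
...##.
......
......

2,5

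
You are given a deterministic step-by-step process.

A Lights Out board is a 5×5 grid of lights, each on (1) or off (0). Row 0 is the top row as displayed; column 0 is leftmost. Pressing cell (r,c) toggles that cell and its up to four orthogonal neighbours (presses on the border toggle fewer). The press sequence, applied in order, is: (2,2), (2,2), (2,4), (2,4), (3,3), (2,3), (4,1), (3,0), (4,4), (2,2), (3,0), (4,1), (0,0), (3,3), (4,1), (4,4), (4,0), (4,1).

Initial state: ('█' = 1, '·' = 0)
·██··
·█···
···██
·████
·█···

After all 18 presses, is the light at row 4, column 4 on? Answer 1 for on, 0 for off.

[0] ·██··
·█···
···██
·████
·█···
[1] ·██··
·██··
·██·█
·█·██
·█···
[2] ·██··
·█···
···██
·████
·█···
[3] ·██··
·█··█
·····
·███·
·█···
[4] ·██··
·█···
···██
·████
·█···
[5] ·██··
·█···
····█
·█···
·█·█·
[6] ·██··
·█·█·
··██·
·█·█·
·█·█·
[7] ·██··
·█·█·
··██·
···█·
█·██·
[8] ·██··
·█·█·
█·██·
██·█·
··██·
[9] ·██··
·█·█·
█·██·
██·██
··█·█
[10] ·██··
·███·
██···
█████
··█·█
[11] ·██··
·███·
·█···
··███
█·█·█
[12] ·██··
·███·
·█···
·████
·█··█
[13] █·█··
████·
·█···
·████
·█··█
[14] █·█··
████·
·█·█·
·█···
·█·██
[15] █·█··
████·
·█·█·
·····
█·███
[16] █·█··
████·
·█·█·
····█
█·█··
[17] █·█··
████·
·█·█·
█···█
·██··
[18] █·█··
████·
·█·█·
██··█
█····

0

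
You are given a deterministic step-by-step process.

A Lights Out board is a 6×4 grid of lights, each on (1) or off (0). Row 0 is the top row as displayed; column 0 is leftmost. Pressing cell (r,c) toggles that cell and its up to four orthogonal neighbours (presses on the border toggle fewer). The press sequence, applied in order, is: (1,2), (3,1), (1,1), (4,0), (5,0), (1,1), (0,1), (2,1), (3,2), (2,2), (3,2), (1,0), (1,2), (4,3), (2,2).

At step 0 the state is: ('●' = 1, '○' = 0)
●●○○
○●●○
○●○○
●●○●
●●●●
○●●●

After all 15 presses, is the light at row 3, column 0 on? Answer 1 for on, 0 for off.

1

step 0: ●●○○
○●●○
○●○○
●●○●
●●●●
○●●●
step 1: ●●●○
○○○●
○●●○
●●○●
●●●●
○●●●
step 2: ●●●○
○○○●
○○●○
○○●●
●○●●
○●●●
step 3: ●○●○
●●●●
○●●○
○○●●
●○●●
○●●●
step 4: ●○●○
●●●●
○●●○
●○●●
○●●●
●●●●
step 5: ●○●○
●●●●
○●●○
●○●●
●●●●
○○●●
step 6: ●●●○
○○○●
○○●○
●○●●
●●●●
○○●●
step 7: ○○○○
○●○●
○○●○
●○●●
●●●●
○○●●
step 8: ○○○○
○○○●
●●○○
●●●●
●●●●
○○●●
step 9: ○○○○
○○○●
●●●○
●○○○
●●○●
○○●●
step 10: ○○○○
○○●●
●○○●
●○●○
●●○●
○○●●
step 11: ○○○○
○○●●
●○●●
●●○●
●●●●
○○●●
step 12: ●○○○
●●●●
○○●●
●●○●
●●●●
○○●●
step 13: ●○●○
●○○○
○○○●
●●○●
●●●●
○○●●
step 14: ●○●○
●○○○
○○○●
●●○○
●●○○
○○●○
step 15: ●○●○
●○●○
○●●○
●●●○
●●○○
○○●○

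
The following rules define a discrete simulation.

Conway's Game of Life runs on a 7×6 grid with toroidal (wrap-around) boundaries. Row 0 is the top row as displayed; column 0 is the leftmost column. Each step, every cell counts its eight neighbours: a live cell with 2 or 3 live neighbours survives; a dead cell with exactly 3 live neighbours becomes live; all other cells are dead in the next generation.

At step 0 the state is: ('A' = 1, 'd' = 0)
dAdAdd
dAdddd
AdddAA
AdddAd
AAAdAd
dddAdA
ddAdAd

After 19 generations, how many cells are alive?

step 0: dAdAdd
dAdddd
AdddAA
AdddAd
AAAdAd
dddAdA
ddAdAd
step 1: dAdAdd
dAAdAA
AAddAd
ddddAd
AAAdAd
AddddA
ddAdAd
step 2: AAdddA
ddddAA
AAAdAd
ddAdAd
AAdAAd
AdAdAd
AAAAAA
step 3: dddddd
ddAAAd
AAAdAd
ddddAd
AdddAd
dddddd
dddddd
step 4: dddAdd
ddAdAA
dAAdAd
AdddAd
dddddA
dddddd
dddddd
step 5: dddAAd
dAAdAA
AAAdAd
AAdAAd
dddddA
dddddd
dddddd
step 6: ddAAAA
dddddd
dddddd
dddAAd
AdddAA
dddddd
dddddd
step 7: dddAAd
dddAAd
dddddd
dddAAd
dddAAA
dddddA
dddAAd
step 8: ddAddA
dddAAd
dddddd
dddAdA
dddAdA
dddddA
dddAdA
step 9: ddAddA
dddAAd
dddAdd
dddddd
AddddA
AddddA
AddddA
step 10: AddAdA
ddAAAd
dddAAd
dddddd
AddddA
dAddAd
dAddAd
step 11: AAdddA
ddAddd
ddAdAd
ddddAA
AddddA
dAddAd
dAAAAd
step 12: AdddAA
AdAAdA
ddddAA
AddAAd
Addddd
dAddAd
dddAAd
step 13: AAAddd
dAdAdd
dAAddd
AddAAd
AAdAAd
dddAAA
AddAdd
step 14: AddAdd
dddAdd
AAddAd
AdddAd
AAdddd
dAdddd
AddAdd
step 15: ddAAAd
AAAAAA
AAdAAd
dddddd
AAdddA
dAAddd
AAAddd
step 16: dddddd
dddddd
dddddd
ddAdAd
AAAddd
dddddA
Addddd
step 17: dddddd
dddddd
dddddd
ddAAdd
AAAAdA
dddddA
dddddd
step 18: dddddd
dddddd
dddddd
AddAAd
AAdAdA
dAAdAA
dddddd
step 19: dddddd
dddddd
dddddd
AAAAAd
dddddd
dAAAAA
dddddd

10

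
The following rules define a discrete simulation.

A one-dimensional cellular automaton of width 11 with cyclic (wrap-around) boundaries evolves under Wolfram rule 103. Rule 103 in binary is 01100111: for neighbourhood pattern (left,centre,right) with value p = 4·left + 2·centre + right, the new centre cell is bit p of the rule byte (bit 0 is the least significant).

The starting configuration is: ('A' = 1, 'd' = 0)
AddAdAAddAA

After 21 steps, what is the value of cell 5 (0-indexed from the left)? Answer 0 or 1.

1

gen 0: AddAdAAddAA
gen 1: AdAAAdAdAdd
gen 2: AAddAAAAAdA
gen 3: dAdAddddAAd
gen 4: AAAAdAAAdAd
gen 5: dddAAddAAAA
gen 6: dAAdAdAdddA
gen 7: AdAAAAAdAAA
gen 8: AAddddAAddd
gen 9: dAdAAAdAdAA
gen 10: AAAddAAAAdA
gen 11: ddAdAdddAAd
gen 12: AAAAAdAAdAd
gen 13: ddddAAdAAAA
gen 14: dAAAdAAdddA
gen 15: AddAAdAdAAA
gen 16: AdAdAAAAddd
gen 17: AAAAdddAdAA
gen 18: dddAdAAAAdd
gen 19: AAAAAdddAdA
gen 20: ddddAdAAAAd
gen 21: AAAAAAdddAd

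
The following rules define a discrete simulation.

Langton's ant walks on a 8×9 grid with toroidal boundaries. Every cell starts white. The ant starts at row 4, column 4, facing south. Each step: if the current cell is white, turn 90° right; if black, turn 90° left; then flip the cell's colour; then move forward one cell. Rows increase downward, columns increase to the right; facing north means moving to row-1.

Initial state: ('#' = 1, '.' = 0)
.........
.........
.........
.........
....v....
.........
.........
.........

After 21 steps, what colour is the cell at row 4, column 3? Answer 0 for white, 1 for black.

1

gen 0: .........
.........
.........
.........
....v....
.........
.........
.........
gen 1: .........
.........
.........
.........
...<#....
.........
.........
.........
gen 2: .........
.........
.........
...^.....
...##....
.........
.........
.........
gen 3: .........
.........
.........
...#>....
...##....
.........
.........
.........
gen 4: .........
.........
.........
...##....
...#v....
.........
.........
.........
gen 5: .........
.........
.........
...##....
...#.>...
.........
.........
.........
gen 6: .........
.........
.........
...##....
...#.#...
.....v...
.........
.........
gen 7: .........
.........
.........
...##....
...#.#...
....<#...
.........
.........
gen 8: .........
.........
.........
...##....
...#^#...
....##...
.........
.........
gen 9: .........
.........
.........
...##....
...##>...
....##...
.........
.........
gen 10: .........
.........
.........
...##^...
...##....
....##...
.........
.........
gen 11: .........
.........
.........
...###>..
...##....
....##...
.........
.........
gen 12: .........
.........
.........
...####..
...##.v..
....##...
.........
.........
gen 13: .........
.........
.........
...####..
...##<#..
....##...
.........
.........
gen 14: .........
.........
.........
...##^#..
...####..
....##...
.........
.........
gen 15: .........
.........
.........
...#<.#..
...####..
....##...
.........
.........
gen 16: .........
.........
.........
...#..#..
...#v##..
....##...
.........
.........
gen 17: .........
.........
.........
...#..#..
...#.>#..
....##...
.........
.........
gen 18: .........
.........
.........
...#.^#..
...#..#..
....##...
.........
.........
gen 19: .........
.........
.........
...#.#>..
...#..#..
....##...
.........
.........
gen 20: .........
.........
......^..
...#.#...
...#..#..
....##...
.........
.........
gen 21: .........
.........
......#>.
...#.#...
...#..#..
....##...
.........
.........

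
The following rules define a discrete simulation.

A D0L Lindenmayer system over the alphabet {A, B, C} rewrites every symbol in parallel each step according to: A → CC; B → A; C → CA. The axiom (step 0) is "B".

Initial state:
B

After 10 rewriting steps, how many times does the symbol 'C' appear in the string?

342

step 0: B
step 1: A
step 2: CC
step 3: CACA
step 4: CACCCACC
step 5: CACCCACACACCCACA
step 6: CACCCACACACCCACCCACCCACACACCCACC
step 7: CACCCACACACCCACCCACCCACACACCCACACACCCACACACCCACCCACCCACACACCCACA
step 8: CACCCACACACCCACCCACCCACACACCCACACACCCACACACCCACCCACCCACACA…CACACCCACCCACCCACACACCCACACACCCACACACCCACCCACCCACACACCCACC  (len 128)
step 9: CACCCACACACCCACCCACCCACACACCCACACACCCACACACCCACCCACCCACACA…CACACCCACCCACCCACACACCCACACACCCACACACCCACCCACCCACACACCCACA  (len 256)
step 10: CACCCACACACCCACCCACCCACACACCCACACACCCACACACCCACCCACCCACACA…CACACCCACCCACCCACACACCCACACACCCACACACCCACCCACCCACACACCCACC  (len 512)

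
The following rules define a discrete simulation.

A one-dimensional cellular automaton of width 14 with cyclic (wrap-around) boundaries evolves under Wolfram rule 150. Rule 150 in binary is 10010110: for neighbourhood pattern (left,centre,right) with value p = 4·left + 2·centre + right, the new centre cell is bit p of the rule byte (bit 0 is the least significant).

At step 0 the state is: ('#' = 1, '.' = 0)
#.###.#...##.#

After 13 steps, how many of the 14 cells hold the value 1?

0) #.###.#...##.#
1) ...#..##.#....
2) ..####...##...
3) .#.##.#.#..#..
4) ##....#.#####.
5) ..#..##..###..
6) .####..##.#.#.
7) #.##.##...#.##
8) .......#.##..#
9) #.....##...###
10) .#...#..#.#.##
11) .##.#####.#...
12) #....###..##..
13) ##..#.#.##..##

8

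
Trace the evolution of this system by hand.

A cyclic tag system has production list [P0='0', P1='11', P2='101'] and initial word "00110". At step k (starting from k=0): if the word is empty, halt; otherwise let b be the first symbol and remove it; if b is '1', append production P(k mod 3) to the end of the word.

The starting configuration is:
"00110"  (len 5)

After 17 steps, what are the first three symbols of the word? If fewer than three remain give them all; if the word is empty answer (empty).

0) "00110"  (len 5)
1) "0110"  (len 4)
2) "110"  (len 3)
3) "10101"  (len 5)
4) "01010"  (len 5)
5) "1010"  (len 4)
6) "010101"  (len 6)
7) "10101"  (len 5)
8) "010111"  (len 6)
9) "10111"  (len 5)
10) "01110"  (len 5)
11) "1110"  (len 4)
12) "110101"  (len 6)
13) "101010"  (len 6)
14) "0101011"  (len 7)
15) "101011"  (len 6)
16) "010110"  (len 6)
17) "10110"  (len 5)

101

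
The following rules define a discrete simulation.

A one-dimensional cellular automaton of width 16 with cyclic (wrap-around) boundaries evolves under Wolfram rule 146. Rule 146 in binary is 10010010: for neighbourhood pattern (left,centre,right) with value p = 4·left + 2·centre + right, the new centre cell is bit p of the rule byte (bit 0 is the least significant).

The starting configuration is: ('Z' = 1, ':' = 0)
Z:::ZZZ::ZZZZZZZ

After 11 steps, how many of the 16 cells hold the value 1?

2

k=0  Z:::ZZZ::ZZZZZZZ
k=1  :Z:Z:Z:ZZ:ZZZZZZ
k=2  :::::::::::ZZZZ:
k=3  ::::::::::Z:ZZ:Z
k=4  Z::::::::Z::::::
k=5  :Z::::::Z:Z::::Z
k=6  ::Z::::Z:::Z::Z:
k=7  :Z:Z::Z:Z:Z:ZZ:Z
k=8  ::::ZZ::::::::::
k=9  :::Z::Z:::::::::
k=10  ::Z:ZZ:Z::::::::
k=11  :Z::::::Z:::::::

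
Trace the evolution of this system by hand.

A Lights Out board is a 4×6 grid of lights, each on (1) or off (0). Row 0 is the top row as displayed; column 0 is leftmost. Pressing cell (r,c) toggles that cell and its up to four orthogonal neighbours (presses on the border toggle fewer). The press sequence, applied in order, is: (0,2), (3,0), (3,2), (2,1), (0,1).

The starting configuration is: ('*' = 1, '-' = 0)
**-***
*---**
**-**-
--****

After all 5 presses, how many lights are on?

gen 0: **-***
*---**
**-**-
--****
gen 1: *-*-**
*-*-**
**-**-
--****
gen 2: *-*-**
*-*-**
-*-**-
******
gen 3: *-*-**
*-*-**
-****-
*---**
gen 4: *-*-**
***-**
*--**-
**--**
gen 5: -*--**
*-*-**
*--**-
**--**

14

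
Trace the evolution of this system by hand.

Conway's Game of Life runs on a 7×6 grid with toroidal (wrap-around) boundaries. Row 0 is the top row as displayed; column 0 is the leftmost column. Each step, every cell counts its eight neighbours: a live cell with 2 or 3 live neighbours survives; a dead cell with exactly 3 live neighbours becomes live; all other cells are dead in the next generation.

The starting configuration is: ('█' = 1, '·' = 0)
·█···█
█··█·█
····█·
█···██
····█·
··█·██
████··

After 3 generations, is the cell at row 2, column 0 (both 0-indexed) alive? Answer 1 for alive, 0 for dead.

1

t=0: ·█···█
█··█·█
····█·
█···██
····█·
··█·██
████··
t=1: ···█·█
█····█
···█··
···██·
█·····
█·█·██
···█··
t=2: █····█
█····█
···█·█
···██·
██····
██·███
█·██··
t=3: ····█·
······
█··█·█
█·████
·█····
···██·
··██··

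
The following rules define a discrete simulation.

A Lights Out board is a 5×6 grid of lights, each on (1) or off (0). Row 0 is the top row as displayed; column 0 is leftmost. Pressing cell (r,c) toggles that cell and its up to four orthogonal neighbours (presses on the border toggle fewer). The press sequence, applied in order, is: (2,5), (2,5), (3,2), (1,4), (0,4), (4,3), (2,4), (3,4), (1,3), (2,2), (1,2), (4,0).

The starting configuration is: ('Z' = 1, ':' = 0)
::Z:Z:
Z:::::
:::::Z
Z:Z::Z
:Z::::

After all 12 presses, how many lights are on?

[0] ::Z:Z:
Z:::::
:::::Z
Z:Z::Z
:Z::::
[1] ::Z:Z:
Z::::Z
::::Z:
Z:Z:::
:Z::::
[2] ::Z:Z:
Z:::::
:::::Z
Z:Z::Z
:Z::::
[3] ::Z:Z:
Z:::::
::Z::Z
ZZ:Z:Z
:ZZ:::
[4] ::Z:::
Z::ZZZ
::Z:ZZ
ZZ:Z:Z
:ZZ:::
[5] ::ZZZZ
Z::Z:Z
::Z:ZZ
ZZ:Z:Z
:ZZ:::
[6] ::ZZZZ
Z::Z:Z
::Z:ZZ
ZZ:::Z
:Z:ZZ:
[7] ::ZZZZ
Z::ZZZ
::ZZ::
ZZ::ZZ
:Z:ZZ:
[8] ::ZZZZ
Z::ZZZ
::ZZZ:
ZZ:Z::
:Z:Z::
[9] ::Z:ZZ
Z:Z::Z
::Z:Z:
ZZ:Z::
:Z:Z::
[10] ::Z:ZZ
Z::::Z
:Z:ZZ:
ZZZZ::
:Z:Z::
[11] ::::ZZ
ZZZZ:Z
:ZZZZ:
ZZZZ::
:Z:Z::
[12] ::::ZZ
ZZZZ:Z
:ZZZZ:
:ZZZ::
Z::Z::

16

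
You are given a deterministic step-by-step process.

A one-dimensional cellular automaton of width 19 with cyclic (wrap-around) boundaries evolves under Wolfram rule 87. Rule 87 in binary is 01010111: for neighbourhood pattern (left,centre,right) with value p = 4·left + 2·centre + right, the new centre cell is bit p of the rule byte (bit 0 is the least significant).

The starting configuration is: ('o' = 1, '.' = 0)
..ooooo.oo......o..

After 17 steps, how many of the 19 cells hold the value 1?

gen 0: ..ooooo.oo......o..
gen 1: oo....o..oooooooooo
gen 2: .oooooooo..........
gen 3: o.......ooooooooooo
gen 4: oooooooo...........
gen 5: .......oooooooooooo
gen 6: ooooooo...........o
gen 7: ......oooooooooooo.
gen 8: oooooo...........oo
gen 9: .....oooooooooooo..
gen 10: ooooo...........ooo
gen 11: ....oooooooooooo...
gen 12: oooo...........oooo
gen 13: ...oooooooooooo....
gen 14: ooo...........ooooo
gen 15: ..oooooooooooo.....
gen 16: oo...........oooooo
gen 17: .oooooooooooo......

12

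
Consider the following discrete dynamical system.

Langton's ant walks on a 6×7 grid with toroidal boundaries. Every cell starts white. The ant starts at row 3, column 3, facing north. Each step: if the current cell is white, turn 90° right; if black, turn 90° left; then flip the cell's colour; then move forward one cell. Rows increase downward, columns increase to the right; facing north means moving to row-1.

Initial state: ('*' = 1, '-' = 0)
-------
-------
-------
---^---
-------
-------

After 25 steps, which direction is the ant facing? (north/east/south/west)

east

t=0: -------
-------
-------
---^---
-------
-------
t=1: -------
-------
-------
---*>--
-------
-------
t=2: -------
-------
-------
---**--
----v--
-------
t=3: -------
-------
-------
---**--
---<*--
-------
t=4: -------
-------
-------
---^*--
---**--
-------
t=5: -------
-------
-------
--<-*--
---**--
-------
t=6: -------
-------
--^----
--*-*--
---**--
-------
t=7: -------
-------
--*>---
--*-*--
---**--
-------
t=8: -------
-------
--**---
--*v*--
---**--
-------
t=9: -------
-------
--**---
--<**--
---**--
-------
t=10: -------
-------
--**---
---**--
--v**--
-------
t=11: -------
-------
--**---
---**--
-<***--
-------
t=12: -------
-------
--**---
-^-**--
-****--
-------
t=13: -------
-------
--**---
-*>**--
-****--
-------
t=14: -------
-------
--**---
-****--
-*v**--
-------
t=15: -------
-------
--**---
-****--
-*->*--
-------
t=16: -------
-------
--**---
-**^*--
-*--*--
-------
t=17: -------
-------
--**---
-*<-*--
-*--*--
-------
t=18: -------
-------
--**---
-*--*--
-*v-*--
-------
t=19: -------
-------
--**---
-*--*--
-<*-*--
-------
t=20: -------
-------
--**---
-*--*--
--*-*--
-v-----
t=21: -------
-------
--**---
-*--*--
--*-*--
<*-----
t=22: -------
-------
--**---
-*--*--
^-*-*--
**-----
t=23: -------
-------
--**---
-*--*--
*>*-*--
**-----
t=24: -------
-------
--**---
-*--*--
***-*--
*v-----
t=25: -------
-------
--**---
-*--*--
***-*--
*->----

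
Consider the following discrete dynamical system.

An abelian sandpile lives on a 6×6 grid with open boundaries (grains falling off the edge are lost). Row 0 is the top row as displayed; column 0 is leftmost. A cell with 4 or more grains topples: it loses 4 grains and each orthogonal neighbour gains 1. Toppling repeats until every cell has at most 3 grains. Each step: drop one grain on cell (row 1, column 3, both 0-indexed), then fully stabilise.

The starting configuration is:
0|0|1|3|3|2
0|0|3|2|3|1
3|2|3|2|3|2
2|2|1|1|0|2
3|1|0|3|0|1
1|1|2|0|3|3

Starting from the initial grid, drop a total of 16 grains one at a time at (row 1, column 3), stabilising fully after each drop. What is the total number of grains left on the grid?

step 0: 0|0|1|3|3|2
0|0|3|2|3|1
3|2|3|2|3|2
2|2|1|1|0|2
3|1|0|3|0|1
1|1|2|0|3|3
step 1: 0|0|1|3|3|2
0|0|3|3|3|1
3|2|3|2|3|2
2|2|1|1|0|2
3|1|0|3|0|1
1|1|2|0|3|3
step 2: 0|0|3|2|1|3
0|1|2|0|3|2
3|3|1|2|1|3
2|2|2|2|1|2
3|1|0|3|0|1
1|1|2|0|3|3
step 3: 0|0|3|2|1|3
0|1|2|1|3|2
3|3|1|2|1|3
2|2|2|2|1|2
3|1|0|3|0|1
1|1|2|0|3|3
step 4: 0|0|3|2|1|3
0|1|2|2|3|2
3|3|1|2|1|3
2|2|2|2|1|2
3|1|0|3|0|1
1|1|2|0|3|3
step 5: 0|0|3|2|1|3
0|1|2|3|3|2
3|3|1|2|1|3
2|2|2|2|1|2
3|1|0|3|0|1
1|1|2|0|3|3
step 6: 0|0|3|3|2|3
0|1|3|1|0|3
3|3|1|3|2|3
2|2|2|2|1|2
3|1|0|3|0|1
1|1|2|0|3|3
step 7: 0|0|3|3|2|3
0|1|3|2|0|3
3|3|1|3|2|3
2|2|2|2|1|2
3|1|0|3|0|1
1|1|2|0|3|3
step 8: 0|0|3|3|2|3
0|1|3|3|0|3
3|3|1|3|2|3
2|2|2|2|1|2
3|1|0|3|0|1
1|1|2|0|3|3
step 9: 0|1|1|1|3|3
0|2|1|3|1|3
3|3|3|0|3|3
2|2|2|3|1|2
3|1|0|3|0|1
1|1|2|0|3|3
step 10: 0|1|1|2|3|3
0|2|2|0|2|3
3|3|3|1|3|3
2|2|2|3|1|2
3|1|0|3|0|1
1|1|2|0|3|3
step 11: 0|1|1|2|3|3
0|2|2|1|2|3
3|3|3|1|3|3
2|2|2|3|1|2
3|1|0|3|0|1
1|1|2|0|3|3
step 12: 0|1|1|2|3|3
0|2|2|2|2|3
3|3|3|1|3|3
2|2|2|3|1|2
3|1|0|3|0|1
1|1|2|0|3|3
step 13: 0|1|1|2|3|3
0|2|2|3|2|3
3|3|3|1|3|3
2|2|2|3|1|2
3|1|0|3|0|1
1|1|2|0|3|3
step 14: 0|1|1|3|3|3
0|2|3|0|3|3
3|3|3|2|3|3
2|2|2|3|1|2
3|1|0|3|0|1
1|1|2|0|3|3
step 15: 0|1|1|3|3|3
0|2|3|1|3|3
3|3|3|2|3|3
2|2|2|3|1|2
3|1|0|3|0|1
1|1|2|0|3|3
step 16: 0|1|1|3|3|3
0|2|3|2|3|3
3|3|3|2|3|3
2|2|2|3|1|2
3|1|0|3|0|1
1|1|2|0|3|3

71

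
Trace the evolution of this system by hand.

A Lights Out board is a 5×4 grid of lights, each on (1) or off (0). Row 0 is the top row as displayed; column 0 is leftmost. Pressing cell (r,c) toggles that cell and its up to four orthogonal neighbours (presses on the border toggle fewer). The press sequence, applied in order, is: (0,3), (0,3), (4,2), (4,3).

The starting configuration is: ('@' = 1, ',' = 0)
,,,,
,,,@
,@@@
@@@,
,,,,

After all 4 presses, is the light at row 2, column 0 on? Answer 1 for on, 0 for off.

0

t=0: ,,,,
,,,@
,@@@
@@@,
,,,,
t=1: ,,@@
,,,,
,@@@
@@@,
,,,,
t=2: ,,,,
,,,@
,@@@
@@@,
,,,,
t=3: ,,,,
,,,@
,@@@
@@,,
,@@@
t=4: ,,,,
,,,@
,@@@
@@,@
,@,,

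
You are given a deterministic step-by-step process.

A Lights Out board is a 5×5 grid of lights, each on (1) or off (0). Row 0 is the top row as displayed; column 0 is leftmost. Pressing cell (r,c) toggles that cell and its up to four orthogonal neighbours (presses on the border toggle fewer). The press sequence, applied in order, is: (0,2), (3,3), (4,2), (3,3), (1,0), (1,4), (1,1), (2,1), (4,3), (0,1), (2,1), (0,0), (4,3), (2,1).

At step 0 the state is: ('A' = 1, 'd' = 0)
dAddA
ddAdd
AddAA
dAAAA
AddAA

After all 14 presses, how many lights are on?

16

gen 0: dAddA
ddAdd
AddAA
dAAAA
AddAA
gen 1: ddAAA
ddddd
AddAA
dAAAA
AddAA
gen 2: ddAAA
ddddd
AdddA
dAddd
AdddA
gen 3: ddAAA
ddddd
AdddA
dAAdd
AAAAA
gen 4: ddAAA
ddddd
AddAA
dAdAA
AAAdA
gen 5: AdAAA
AAddd
dddAA
dAdAA
AAAdA
gen 6: AdAAd
AAdAA
dddAd
dAdAA
AAAdA
gen 7: AAAAd
ddAAA
dAdAd
dAdAA
AAAdA
gen 8: AAAAd
dAAAA
AdAAd
dddAA
AAAdA
gen 9: AAAAd
dAAAA
AdAAd
ddddA
AAdAd
gen 10: dddAd
ddAAA
AdAAd
ddddA
AAdAd
gen 11: dddAd
dAAAA
dAdAd
dAddA
AAdAd
gen 12: AAdAd
AAAAA
dAdAd
dAddA
AAdAd
gen 13: AAdAd
AAAAA
dAdAd
dAdAA
AAAdA
gen 14: AAdAd
AdAAA
AdAAd
dddAA
AAAdA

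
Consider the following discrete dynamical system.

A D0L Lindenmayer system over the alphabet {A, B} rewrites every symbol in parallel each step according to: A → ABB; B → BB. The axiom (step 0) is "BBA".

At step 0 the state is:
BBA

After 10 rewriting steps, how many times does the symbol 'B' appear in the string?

k=0  BBA
k=1  BBBBABB
k=2  BBBBBBBBABBBBBB
k=3  BBBBBBBBBBBBBBBBABBBBBBBBBBBBBB
k=4  BBBBBBBBBBBBBBBBBBBBBBBBBBBBBBBBABBBBBBBBBBBBBBBBBBBBBBBBBBBBBB
k=5  BBBBBBBBBBBBBBBBBBBBBBBBBBBBBBBBBBBBBBBBBBBBBBBBBBBBBBBBBB…BBBBBBBBBBBBBBBBBBBBBBBBBBBBBBBBBBBBBBBBBBBBBBBBBBBBBBBBBB  (len 127)
k=6  BBBBBBBBBBBBBBBBBBBBBBBBBBBBBBBBBBBBBBBBBBBBBBBBBBBBBBBBBB…BBBBBBBBBBBBBBBBBBBBBBBBBBBBBBBBBBBBBBBBBBBBBBBBBBBBBBBBBB  (len 255)
k=7  BBBBBBBBBBBBBBBBBBBBBBBBBBBBBBBBBBBBBBBBBBBBBBBBBBBBBBBBBB…BBBBBBBBBBBBBBBBBBBBBBBBBBBBBBBBBBBBBBBBBBBBBBBBBBBBBBBBBB  (len 511)
k=8  BBBBBBBBBBBBBBBBBBBBBBBBBBBBBBBBBBBBBBBBBBBBBBBBBBBBBBBBBB…BBBBBBBBBBBBBBBBBBBBBBBBBBBBBBBBBBBBBBBBBBBBBBBBBBBBBBBBBB  (len 1023)
k=9  BBBBBBBBBBBBBBBBBBBBBBBBBBBBBBBBBBBBBBBBBBBBBBBBBBBBBBBBBB…BBBBBBBBBBBBBBBBBBBBBBBBBBBBBBBBBBBBBBBBBBBBBBBBBBBBBBBBBB  (len 2047)
k=10  BBBBBBBBBBBBBBBBBBBBBBBBBBBBBBBBBBBBBBBBBBBBBBBBBBBBBBBBBB…BBBBBBBBBBBBBBBBBBBBBBBBBBBBBBBBBBBBBBBBBBBBBBBBBBBBBBBBBB  (len 4095)

4094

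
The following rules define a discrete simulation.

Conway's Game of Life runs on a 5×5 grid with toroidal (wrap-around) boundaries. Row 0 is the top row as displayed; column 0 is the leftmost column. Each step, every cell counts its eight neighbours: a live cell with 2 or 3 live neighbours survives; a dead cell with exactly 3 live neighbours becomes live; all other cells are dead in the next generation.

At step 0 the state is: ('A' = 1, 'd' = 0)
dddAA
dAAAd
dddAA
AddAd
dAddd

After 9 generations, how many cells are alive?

k=0  dddAA
dAAAd
dddAA
AddAd
dAddd
k=1  AAdAA
Adddd
AAddd
AdAAd
AdAAd
k=2  dddAd
ddAdd
AdAdd
AddAd
ddddd
k=3  ddddd
dAAAd
ddAAA
dAddA
ddddA
k=4  ddAAd
dAddA
ddddA
ddAdA
Adddd
k=5  AAAAA
AdAdA
ddddA
AddAA
dAAdA
k=6  ddddd
ddAdd
dAddd
dAAdd
ddddd
k=7  ddddd
ddddd
dAddd
dAAdd
ddddd
k=8  ddddd
ddddd
dAAdd
dAAdd
ddddd
k=9  ddddd
ddddd
dAAdd
dAAdd
ddddd

4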